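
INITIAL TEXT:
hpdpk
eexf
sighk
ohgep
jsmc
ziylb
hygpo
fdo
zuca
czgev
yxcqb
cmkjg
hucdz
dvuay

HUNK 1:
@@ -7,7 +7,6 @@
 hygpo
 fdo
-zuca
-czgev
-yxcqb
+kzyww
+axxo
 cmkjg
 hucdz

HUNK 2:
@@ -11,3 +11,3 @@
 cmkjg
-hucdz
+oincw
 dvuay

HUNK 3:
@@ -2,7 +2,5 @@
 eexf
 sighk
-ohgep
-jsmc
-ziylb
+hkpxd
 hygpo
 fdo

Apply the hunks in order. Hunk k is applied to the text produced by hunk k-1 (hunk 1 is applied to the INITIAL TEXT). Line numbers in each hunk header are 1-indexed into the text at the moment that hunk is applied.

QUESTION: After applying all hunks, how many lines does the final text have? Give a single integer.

Hunk 1: at line 7 remove [zuca,czgev,yxcqb] add [kzyww,axxo] -> 13 lines: hpdpk eexf sighk ohgep jsmc ziylb hygpo fdo kzyww axxo cmkjg hucdz dvuay
Hunk 2: at line 11 remove [hucdz] add [oincw] -> 13 lines: hpdpk eexf sighk ohgep jsmc ziylb hygpo fdo kzyww axxo cmkjg oincw dvuay
Hunk 3: at line 2 remove [ohgep,jsmc,ziylb] add [hkpxd] -> 11 lines: hpdpk eexf sighk hkpxd hygpo fdo kzyww axxo cmkjg oincw dvuay
Final line count: 11

Answer: 11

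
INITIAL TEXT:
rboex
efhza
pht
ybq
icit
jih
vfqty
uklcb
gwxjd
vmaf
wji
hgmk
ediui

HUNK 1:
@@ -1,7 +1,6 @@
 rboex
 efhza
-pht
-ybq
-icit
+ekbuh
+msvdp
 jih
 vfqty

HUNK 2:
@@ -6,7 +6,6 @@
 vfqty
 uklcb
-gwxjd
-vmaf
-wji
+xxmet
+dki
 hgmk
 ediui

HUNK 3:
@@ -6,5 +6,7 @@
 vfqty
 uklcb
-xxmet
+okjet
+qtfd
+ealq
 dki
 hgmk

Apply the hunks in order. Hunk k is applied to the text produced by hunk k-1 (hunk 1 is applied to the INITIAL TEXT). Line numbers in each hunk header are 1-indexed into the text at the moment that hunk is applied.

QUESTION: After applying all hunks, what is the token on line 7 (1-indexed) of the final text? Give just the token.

Answer: uklcb

Derivation:
Hunk 1: at line 1 remove [pht,ybq,icit] add [ekbuh,msvdp] -> 12 lines: rboex efhza ekbuh msvdp jih vfqty uklcb gwxjd vmaf wji hgmk ediui
Hunk 2: at line 6 remove [gwxjd,vmaf,wji] add [xxmet,dki] -> 11 lines: rboex efhza ekbuh msvdp jih vfqty uklcb xxmet dki hgmk ediui
Hunk 3: at line 6 remove [xxmet] add [okjet,qtfd,ealq] -> 13 lines: rboex efhza ekbuh msvdp jih vfqty uklcb okjet qtfd ealq dki hgmk ediui
Final line 7: uklcb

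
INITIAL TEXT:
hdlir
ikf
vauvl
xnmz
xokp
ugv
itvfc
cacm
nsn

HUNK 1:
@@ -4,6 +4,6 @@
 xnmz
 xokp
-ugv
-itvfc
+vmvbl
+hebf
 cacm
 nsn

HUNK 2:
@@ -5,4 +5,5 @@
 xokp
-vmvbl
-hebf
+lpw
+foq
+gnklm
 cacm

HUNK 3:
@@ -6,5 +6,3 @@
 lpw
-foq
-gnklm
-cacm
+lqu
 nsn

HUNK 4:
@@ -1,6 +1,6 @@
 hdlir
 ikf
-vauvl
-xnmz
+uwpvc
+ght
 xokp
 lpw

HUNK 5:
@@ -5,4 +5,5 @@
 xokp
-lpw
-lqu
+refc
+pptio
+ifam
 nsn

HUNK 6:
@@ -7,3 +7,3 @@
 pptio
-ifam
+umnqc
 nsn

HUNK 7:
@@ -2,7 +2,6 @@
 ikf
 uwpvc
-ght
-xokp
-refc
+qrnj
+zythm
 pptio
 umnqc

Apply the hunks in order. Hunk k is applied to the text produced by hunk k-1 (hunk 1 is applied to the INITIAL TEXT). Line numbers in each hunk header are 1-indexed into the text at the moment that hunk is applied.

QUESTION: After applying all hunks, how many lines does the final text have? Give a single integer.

Answer: 8

Derivation:
Hunk 1: at line 4 remove [ugv,itvfc] add [vmvbl,hebf] -> 9 lines: hdlir ikf vauvl xnmz xokp vmvbl hebf cacm nsn
Hunk 2: at line 5 remove [vmvbl,hebf] add [lpw,foq,gnklm] -> 10 lines: hdlir ikf vauvl xnmz xokp lpw foq gnklm cacm nsn
Hunk 3: at line 6 remove [foq,gnklm,cacm] add [lqu] -> 8 lines: hdlir ikf vauvl xnmz xokp lpw lqu nsn
Hunk 4: at line 1 remove [vauvl,xnmz] add [uwpvc,ght] -> 8 lines: hdlir ikf uwpvc ght xokp lpw lqu nsn
Hunk 5: at line 5 remove [lpw,lqu] add [refc,pptio,ifam] -> 9 lines: hdlir ikf uwpvc ght xokp refc pptio ifam nsn
Hunk 6: at line 7 remove [ifam] add [umnqc] -> 9 lines: hdlir ikf uwpvc ght xokp refc pptio umnqc nsn
Hunk 7: at line 2 remove [ght,xokp,refc] add [qrnj,zythm] -> 8 lines: hdlir ikf uwpvc qrnj zythm pptio umnqc nsn
Final line count: 8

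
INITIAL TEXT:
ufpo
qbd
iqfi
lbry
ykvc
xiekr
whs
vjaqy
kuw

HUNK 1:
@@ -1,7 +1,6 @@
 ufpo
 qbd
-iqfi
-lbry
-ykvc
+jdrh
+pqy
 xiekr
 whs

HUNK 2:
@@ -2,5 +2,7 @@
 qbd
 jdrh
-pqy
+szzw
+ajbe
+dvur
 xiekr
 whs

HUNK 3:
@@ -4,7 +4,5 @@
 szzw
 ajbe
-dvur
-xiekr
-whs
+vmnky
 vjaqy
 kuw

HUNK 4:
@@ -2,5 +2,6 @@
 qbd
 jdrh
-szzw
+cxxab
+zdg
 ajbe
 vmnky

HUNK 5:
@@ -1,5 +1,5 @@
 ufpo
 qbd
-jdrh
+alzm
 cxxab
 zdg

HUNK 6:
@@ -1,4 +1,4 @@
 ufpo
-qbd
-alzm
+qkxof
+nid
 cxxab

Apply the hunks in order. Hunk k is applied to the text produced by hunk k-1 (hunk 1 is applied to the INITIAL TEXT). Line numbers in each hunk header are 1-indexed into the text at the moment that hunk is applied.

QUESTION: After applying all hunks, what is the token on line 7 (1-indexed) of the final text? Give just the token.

Answer: vmnky

Derivation:
Hunk 1: at line 1 remove [iqfi,lbry,ykvc] add [jdrh,pqy] -> 8 lines: ufpo qbd jdrh pqy xiekr whs vjaqy kuw
Hunk 2: at line 2 remove [pqy] add [szzw,ajbe,dvur] -> 10 lines: ufpo qbd jdrh szzw ajbe dvur xiekr whs vjaqy kuw
Hunk 3: at line 4 remove [dvur,xiekr,whs] add [vmnky] -> 8 lines: ufpo qbd jdrh szzw ajbe vmnky vjaqy kuw
Hunk 4: at line 2 remove [szzw] add [cxxab,zdg] -> 9 lines: ufpo qbd jdrh cxxab zdg ajbe vmnky vjaqy kuw
Hunk 5: at line 1 remove [jdrh] add [alzm] -> 9 lines: ufpo qbd alzm cxxab zdg ajbe vmnky vjaqy kuw
Hunk 6: at line 1 remove [qbd,alzm] add [qkxof,nid] -> 9 lines: ufpo qkxof nid cxxab zdg ajbe vmnky vjaqy kuw
Final line 7: vmnky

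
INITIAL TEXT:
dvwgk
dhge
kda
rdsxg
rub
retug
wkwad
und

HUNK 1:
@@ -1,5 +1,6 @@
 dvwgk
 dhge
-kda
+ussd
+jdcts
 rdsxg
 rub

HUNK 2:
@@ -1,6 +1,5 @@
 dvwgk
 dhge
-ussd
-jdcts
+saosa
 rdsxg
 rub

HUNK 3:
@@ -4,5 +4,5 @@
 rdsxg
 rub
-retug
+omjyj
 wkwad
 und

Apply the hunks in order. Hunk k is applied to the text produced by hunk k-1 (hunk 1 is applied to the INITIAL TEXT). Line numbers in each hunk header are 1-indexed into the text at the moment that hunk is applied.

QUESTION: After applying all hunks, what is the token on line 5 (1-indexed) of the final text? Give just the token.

Hunk 1: at line 1 remove [kda] add [ussd,jdcts] -> 9 lines: dvwgk dhge ussd jdcts rdsxg rub retug wkwad und
Hunk 2: at line 1 remove [ussd,jdcts] add [saosa] -> 8 lines: dvwgk dhge saosa rdsxg rub retug wkwad und
Hunk 3: at line 4 remove [retug] add [omjyj] -> 8 lines: dvwgk dhge saosa rdsxg rub omjyj wkwad und
Final line 5: rub

Answer: rub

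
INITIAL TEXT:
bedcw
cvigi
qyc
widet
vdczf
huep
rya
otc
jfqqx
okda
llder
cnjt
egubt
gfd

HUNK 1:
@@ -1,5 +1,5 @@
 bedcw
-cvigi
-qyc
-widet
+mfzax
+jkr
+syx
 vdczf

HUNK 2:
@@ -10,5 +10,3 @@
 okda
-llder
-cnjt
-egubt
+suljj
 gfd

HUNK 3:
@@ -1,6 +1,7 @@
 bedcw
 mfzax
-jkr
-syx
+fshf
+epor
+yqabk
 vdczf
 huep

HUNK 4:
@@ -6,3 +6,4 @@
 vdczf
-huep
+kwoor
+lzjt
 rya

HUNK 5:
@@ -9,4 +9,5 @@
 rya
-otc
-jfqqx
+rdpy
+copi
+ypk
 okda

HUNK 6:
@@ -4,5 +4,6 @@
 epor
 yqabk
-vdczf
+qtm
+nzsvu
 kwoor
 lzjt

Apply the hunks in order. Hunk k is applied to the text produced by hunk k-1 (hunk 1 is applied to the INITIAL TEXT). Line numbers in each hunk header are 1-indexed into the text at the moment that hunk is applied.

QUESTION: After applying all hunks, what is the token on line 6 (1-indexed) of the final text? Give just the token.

Answer: qtm

Derivation:
Hunk 1: at line 1 remove [cvigi,qyc,widet] add [mfzax,jkr,syx] -> 14 lines: bedcw mfzax jkr syx vdczf huep rya otc jfqqx okda llder cnjt egubt gfd
Hunk 2: at line 10 remove [llder,cnjt,egubt] add [suljj] -> 12 lines: bedcw mfzax jkr syx vdczf huep rya otc jfqqx okda suljj gfd
Hunk 3: at line 1 remove [jkr,syx] add [fshf,epor,yqabk] -> 13 lines: bedcw mfzax fshf epor yqabk vdczf huep rya otc jfqqx okda suljj gfd
Hunk 4: at line 6 remove [huep] add [kwoor,lzjt] -> 14 lines: bedcw mfzax fshf epor yqabk vdczf kwoor lzjt rya otc jfqqx okda suljj gfd
Hunk 5: at line 9 remove [otc,jfqqx] add [rdpy,copi,ypk] -> 15 lines: bedcw mfzax fshf epor yqabk vdczf kwoor lzjt rya rdpy copi ypk okda suljj gfd
Hunk 6: at line 4 remove [vdczf] add [qtm,nzsvu] -> 16 lines: bedcw mfzax fshf epor yqabk qtm nzsvu kwoor lzjt rya rdpy copi ypk okda suljj gfd
Final line 6: qtm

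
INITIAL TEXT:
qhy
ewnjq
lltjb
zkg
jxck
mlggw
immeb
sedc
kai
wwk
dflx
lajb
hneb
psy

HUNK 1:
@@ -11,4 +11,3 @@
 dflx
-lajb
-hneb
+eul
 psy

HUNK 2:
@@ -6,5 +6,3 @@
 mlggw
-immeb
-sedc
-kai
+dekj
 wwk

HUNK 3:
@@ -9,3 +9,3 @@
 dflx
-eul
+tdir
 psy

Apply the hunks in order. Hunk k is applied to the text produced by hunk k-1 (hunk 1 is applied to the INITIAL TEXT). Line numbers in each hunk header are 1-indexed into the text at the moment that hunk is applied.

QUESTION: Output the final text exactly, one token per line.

Hunk 1: at line 11 remove [lajb,hneb] add [eul] -> 13 lines: qhy ewnjq lltjb zkg jxck mlggw immeb sedc kai wwk dflx eul psy
Hunk 2: at line 6 remove [immeb,sedc,kai] add [dekj] -> 11 lines: qhy ewnjq lltjb zkg jxck mlggw dekj wwk dflx eul psy
Hunk 3: at line 9 remove [eul] add [tdir] -> 11 lines: qhy ewnjq lltjb zkg jxck mlggw dekj wwk dflx tdir psy

Answer: qhy
ewnjq
lltjb
zkg
jxck
mlggw
dekj
wwk
dflx
tdir
psy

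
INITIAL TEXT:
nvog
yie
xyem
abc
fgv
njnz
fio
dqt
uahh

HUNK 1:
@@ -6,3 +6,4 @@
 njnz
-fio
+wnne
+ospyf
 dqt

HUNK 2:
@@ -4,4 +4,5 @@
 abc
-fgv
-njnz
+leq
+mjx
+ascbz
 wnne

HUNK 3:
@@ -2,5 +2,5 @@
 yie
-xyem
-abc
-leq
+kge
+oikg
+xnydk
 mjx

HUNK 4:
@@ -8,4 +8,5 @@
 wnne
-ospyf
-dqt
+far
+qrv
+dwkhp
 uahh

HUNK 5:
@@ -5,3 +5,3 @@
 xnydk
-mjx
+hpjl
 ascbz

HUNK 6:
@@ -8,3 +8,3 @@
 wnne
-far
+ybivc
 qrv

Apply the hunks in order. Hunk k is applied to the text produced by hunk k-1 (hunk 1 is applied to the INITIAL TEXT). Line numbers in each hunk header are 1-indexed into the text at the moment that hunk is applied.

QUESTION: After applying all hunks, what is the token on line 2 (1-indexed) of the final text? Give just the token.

Answer: yie

Derivation:
Hunk 1: at line 6 remove [fio] add [wnne,ospyf] -> 10 lines: nvog yie xyem abc fgv njnz wnne ospyf dqt uahh
Hunk 2: at line 4 remove [fgv,njnz] add [leq,mjx,ascbz] -> 11 lines: nvog yie xyem abc leq mjx ascbz wnne ospyf dqt uahh
Hunk 3: at line 2 remove [xyem,abc,leq] add [kge,oikg,xnydk] -> 11 lines: nvog yie kge oikg xnydk mjx ascbz wnne ospyf dqt uahh
Hunk 4: at line 8 remove [ospyf,dqt] add [far,qrv,dwkhp] -> 12 lines: nvog yie kge oikg xnydk mjx ascbz wnne far qrv dwkhp uahh
Hunk 5: at line 5 remove [mjx] add [hpjl] -> 12 lines: nvog yie kge oikg xnydk hpjl ascbz wnne far qrv dwkhp uahh
Hunk 6: at line 8 remove [far] add [ybivc] -> 12 lines: nvog yie kge oikg xnydk hpjl ascbz wnne ybivc qrv dwkhp uahh
Final line 2: yie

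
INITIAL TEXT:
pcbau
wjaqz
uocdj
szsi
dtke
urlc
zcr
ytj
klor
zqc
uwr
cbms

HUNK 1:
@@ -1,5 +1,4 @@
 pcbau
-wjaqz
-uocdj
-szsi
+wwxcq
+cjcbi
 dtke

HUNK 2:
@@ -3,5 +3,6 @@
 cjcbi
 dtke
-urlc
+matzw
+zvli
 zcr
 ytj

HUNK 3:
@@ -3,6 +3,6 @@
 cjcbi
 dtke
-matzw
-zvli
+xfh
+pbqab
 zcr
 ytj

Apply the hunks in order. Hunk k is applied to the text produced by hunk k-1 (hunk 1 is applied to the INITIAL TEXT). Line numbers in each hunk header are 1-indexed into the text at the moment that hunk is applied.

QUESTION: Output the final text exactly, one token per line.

Hunk 1: at line 1 remove [wjaqz,uocdj,szsi] add [wwxcq,cjcbi] -> 11 lines: pcbau wwxcq cjcbi dtke urlc zcr ytj klor zqc uwr cbms
Hunk 2: at line 3 remove [urlc] add [matzw,zvli] -> 12 lines: pcbau wwxcq cjcbi dtke matzw zvli zcr ytj klor zqc uwr cbms
Hunk 3: at line 3 remove [matzw,zvli] add [xfh,pbqab] -> 12 lines: pcbau wwxcq cjcbi dtke xfh pbqab zcr ytj klor zqc uwr cbms

Answer: pcbau
wwxcq
cjcbi
dtke
xfh
pbqab
zcr
ytj
klor
zqc
uwr
cbms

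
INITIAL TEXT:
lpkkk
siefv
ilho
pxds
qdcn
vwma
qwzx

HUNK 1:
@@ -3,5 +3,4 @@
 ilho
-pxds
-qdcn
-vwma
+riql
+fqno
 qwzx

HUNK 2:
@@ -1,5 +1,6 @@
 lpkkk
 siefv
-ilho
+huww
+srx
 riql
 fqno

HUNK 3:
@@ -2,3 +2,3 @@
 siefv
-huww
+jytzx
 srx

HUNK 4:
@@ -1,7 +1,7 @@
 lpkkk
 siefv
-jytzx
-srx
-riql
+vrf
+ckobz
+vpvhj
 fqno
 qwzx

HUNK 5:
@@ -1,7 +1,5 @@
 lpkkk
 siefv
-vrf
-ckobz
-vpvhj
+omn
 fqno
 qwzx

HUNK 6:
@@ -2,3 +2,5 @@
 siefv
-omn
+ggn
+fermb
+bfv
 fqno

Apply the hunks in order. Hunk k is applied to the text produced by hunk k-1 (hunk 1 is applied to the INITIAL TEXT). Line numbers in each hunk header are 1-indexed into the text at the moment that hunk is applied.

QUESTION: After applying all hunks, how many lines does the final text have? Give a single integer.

Answer: 7

Derivation:
Hunk 1: at line 3 remove [pxds,qdcn,vwma] add [riql,fqno] -> 6 lines: lpkkk siefv ilho riql fqno qwzx
Hunk 2: at line 1 remove [ilho] add [huww,srx] -> 7 lines: lpkkk siefv huww srx riql fqno qwzx
Hunk 3: at line 2 remove [huww] add [jytzx] -> 7 lines: lpkkk siefv jytzx srx riql fqno qwzx
Hunk 4: at line 1 remove [jytzx,srx,riql] add [vrf,ckobz,vpvhj] -> 7 lines: lpkkk siefv vrf ckobz vpvhj fqno qwzx
Hunk 5: at line 1 remove [vrf,ckobz,vpvhj] add [omn] -> 5 lines: lpkkk siefv omn fqno qwzx
Hunk 6: at line 2 remove [omn] add [ggn,fermb,bfv] -> 7 lines: lpkkk siefv ggn fermb bfv fqno qwzx
Final line count: 7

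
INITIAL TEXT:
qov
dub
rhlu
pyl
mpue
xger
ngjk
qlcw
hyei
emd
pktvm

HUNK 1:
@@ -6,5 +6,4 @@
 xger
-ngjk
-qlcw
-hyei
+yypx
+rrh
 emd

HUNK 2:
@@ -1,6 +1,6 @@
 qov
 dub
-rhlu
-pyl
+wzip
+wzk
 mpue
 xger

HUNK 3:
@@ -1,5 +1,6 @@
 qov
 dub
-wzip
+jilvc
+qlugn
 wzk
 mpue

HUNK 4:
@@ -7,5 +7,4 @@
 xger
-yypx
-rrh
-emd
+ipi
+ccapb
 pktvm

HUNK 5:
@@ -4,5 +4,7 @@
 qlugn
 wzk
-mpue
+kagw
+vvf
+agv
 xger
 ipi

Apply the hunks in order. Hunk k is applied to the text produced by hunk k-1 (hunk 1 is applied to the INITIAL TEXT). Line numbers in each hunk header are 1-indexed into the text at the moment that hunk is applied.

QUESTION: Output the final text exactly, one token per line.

Answer: qov
dub
jilvc
qlugn
wzk
kagw
vvf
agv
xger
ipi
ccapb
pktvm

Derivation:
Hunk 1: at line 6 remove [ngjk,qlcw,hyei] add [yypx,rrh] -> 10 lines: qov dub rhlu pyl mpue xger yypx rrh emd pktvm
Hunk 2: at line 1 remove [rhlu,pyl] add [wzip,wzk] -> 10 lines: qov dub wzip wzk mpue xger yypx rrh emd pktvm
Hunk 3: at line 1 remove [wzip] add [jilvc,qlugn] -> 11 lines: qov dub jilvc qlugn wzk mpue xger yypx rrh emd pktvm
Hunk 4: at line 7 remove [yypx,rrh,emd] add [ipi,ccapb] -> 10 lines: qov dub jilvc qlugn wzk mpue xger ipi ccapb pktvm
Hunk 5: at line 4 remove [mpue] add [kagw,vvf,agv] -> 12 lines: qov dub jilvc qlugn wzk kagw vvf agv xger ipi ccapb pktvm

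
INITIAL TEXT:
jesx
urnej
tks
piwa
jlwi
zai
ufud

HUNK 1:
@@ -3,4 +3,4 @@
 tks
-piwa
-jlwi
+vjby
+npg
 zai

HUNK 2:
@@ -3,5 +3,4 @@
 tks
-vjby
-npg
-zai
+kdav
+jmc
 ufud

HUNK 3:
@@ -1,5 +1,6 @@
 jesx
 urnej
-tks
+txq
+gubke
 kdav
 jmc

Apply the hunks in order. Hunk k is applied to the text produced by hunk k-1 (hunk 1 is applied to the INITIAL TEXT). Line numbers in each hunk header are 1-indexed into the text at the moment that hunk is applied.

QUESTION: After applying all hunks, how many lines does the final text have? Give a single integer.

Hunk 1: at line 3 remove [piwa,jlwi] add [vjby,npg] -> 7 lines: jesx urnej tks vjby npg zai ufud
Hunk 2: at line 3 remove [vjby,npg,zai] add [kdav,jmc] -> 6 lines: jesx urnej tks kdav jmc ufud
Hunk 3: at line 1 remove [tks] add [txq,gubke] -> 7 lines: jesx urnej txq gubke kdav jmc ufud
Final line count: 7

Answer: 7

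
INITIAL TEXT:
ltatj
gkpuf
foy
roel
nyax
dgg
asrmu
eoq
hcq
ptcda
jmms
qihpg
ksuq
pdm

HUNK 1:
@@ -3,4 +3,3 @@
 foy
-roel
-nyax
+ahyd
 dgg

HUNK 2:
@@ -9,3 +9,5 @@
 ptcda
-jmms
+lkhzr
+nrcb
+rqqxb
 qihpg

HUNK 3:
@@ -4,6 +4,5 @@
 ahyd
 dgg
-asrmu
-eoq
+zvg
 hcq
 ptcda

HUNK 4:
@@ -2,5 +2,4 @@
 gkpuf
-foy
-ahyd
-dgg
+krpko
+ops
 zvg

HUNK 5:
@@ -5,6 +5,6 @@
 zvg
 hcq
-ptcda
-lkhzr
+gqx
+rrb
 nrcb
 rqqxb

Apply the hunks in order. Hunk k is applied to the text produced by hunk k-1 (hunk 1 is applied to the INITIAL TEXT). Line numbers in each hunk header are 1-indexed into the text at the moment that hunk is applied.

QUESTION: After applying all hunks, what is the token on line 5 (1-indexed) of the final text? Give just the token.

Hunk 1: at line 3 remove [roel,nyax] add [ahyd] -> 13 lines: ltatj gkpuf foy ahyd dgg asrmu eoq hcq ptcda jmms qihpg ksuq pdm
Hunk 2: at line 9 remove [jmms] add [lkhzr,nrcb,rqqxb] -> 15 lines: ltatj gkpuf foy ahyd dgg asrmu eoq hcq ptcda lkhzr nrcb rqqxb qihpg ksuq pdm
Hunk 3: at line 4 remove [asrmu,eoq] add [zvg] -> 14 lines: ltatj gkpuf foy ahyd dgg zvg hcq ptcda lkhzr nrcb rqqxb qihpg ksuq pdm
Hunk 4: at line 2 remove [foy,ahyd,dgg] add [krpko,ops] -> 13 lines: ltatj gkpuf krpko ops zvg hcq ptcda lkhzr nrcb rqqxb qihpg ksuq pdm
Hunk 5: at line 5 remove [ptcda,lkhzr] add [gqx,rrb] -> 13 lines: ltatj gkpuf krpko ops zvg hcq gqx rrb nrcb rqqxb qihpg ksuq pdm
Final line 5: zvg

Answer: zvg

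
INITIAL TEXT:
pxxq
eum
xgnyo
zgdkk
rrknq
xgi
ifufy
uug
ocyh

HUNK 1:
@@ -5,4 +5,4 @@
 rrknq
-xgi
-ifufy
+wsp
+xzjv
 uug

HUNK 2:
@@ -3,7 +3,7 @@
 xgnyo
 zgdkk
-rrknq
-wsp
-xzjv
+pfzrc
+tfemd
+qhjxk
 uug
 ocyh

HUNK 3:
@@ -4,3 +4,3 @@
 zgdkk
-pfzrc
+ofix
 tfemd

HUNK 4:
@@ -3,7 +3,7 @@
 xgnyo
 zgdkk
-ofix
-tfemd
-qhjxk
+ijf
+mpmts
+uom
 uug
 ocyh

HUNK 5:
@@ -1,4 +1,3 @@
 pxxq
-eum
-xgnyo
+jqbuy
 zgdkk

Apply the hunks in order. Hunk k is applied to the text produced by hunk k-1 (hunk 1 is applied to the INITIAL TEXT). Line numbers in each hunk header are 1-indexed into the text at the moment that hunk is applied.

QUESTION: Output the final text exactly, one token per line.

Hunk 1: at line 5 remove [xgi,ifufy] add [wsp,xzjv] -> 9 lines: pxxq eum xgnyo zgdkk rrknq wsp xzjv uug ocyh
Hunk 2: at line 3 remove [rrknq,wsp,xzjv] add [pfzrc,tfemd,qhjxk] -> 9 lines: pxxq eum xgnyo zgdkk pfzrc tfemd qhjxk uug ocyh
Hunk 3: at line 4 remove [pfzrc] add [ofix] -> 9 lines: pxxq eum xgnyo zgdkk ofix tfemd qhjxk uug ocyh
Hunk 4: at line 3 remove [ofix,tfemd,qhjxk] add [ijf,mpmts,uom] -> 9 lines: pxxq eum xgnyo zgdkk ijf mpmts uom uug ocyh
Hunk 5: at line 1 remove [eum,xgnyo] add [jqbuy] -> 8 lines: pxxq jqbuy zgdkk ijf mpmts uom uug ocyh

Answer: pxxq
jqbuy
zgdkk
ijf
mpmts
uom
uug
ocyh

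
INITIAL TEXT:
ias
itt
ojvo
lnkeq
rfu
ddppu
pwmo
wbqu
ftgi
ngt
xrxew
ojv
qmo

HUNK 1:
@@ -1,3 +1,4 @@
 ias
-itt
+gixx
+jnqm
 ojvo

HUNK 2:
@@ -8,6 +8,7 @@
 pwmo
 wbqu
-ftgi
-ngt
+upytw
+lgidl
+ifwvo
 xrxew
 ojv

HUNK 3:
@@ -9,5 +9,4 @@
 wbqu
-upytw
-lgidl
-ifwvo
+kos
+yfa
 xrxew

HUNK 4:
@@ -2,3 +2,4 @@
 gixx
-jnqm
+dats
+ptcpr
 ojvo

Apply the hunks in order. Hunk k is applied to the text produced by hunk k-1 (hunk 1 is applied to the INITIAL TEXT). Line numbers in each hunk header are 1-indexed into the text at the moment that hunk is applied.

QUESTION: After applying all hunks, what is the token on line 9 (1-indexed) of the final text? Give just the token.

Hunk 1: at line 1 remove [itt] add [gixx,jnqm] -> 14 lines: ias gixx jnqm ojvo lnkeq rfu ddppu pwmo wbqu ftgi ngt xrxew ojv qmo
Hunk 2: at line 8 remove [ftgi,ngt] add [upytw,lgidl,ifwvo] -> 15 lines: ias gixx jnqm ojvo lnkeq rfu ddppu pwmo wbqu upytw lgidl ifwvo xrxew ojv qmo
Hunk 3: at line 9 remove [upytw,lgidl,ifwvo] add [kos,yfa] -> 14 lines: ias gixx jnqm ojvo lnkeq rfu ddppu pwmo wbqu kos yfa xrxew ojv qmo
Hunk 4: at line 2 remove [jnqm] add [dats,ptcpr] -> 15 lines: ias gixx dats ptcpr ojvo lnkeq rfu ddppu pwmo wbqu kos yfa xrxew ojv qmo
Final line 9: pwmo

Answer: pwmo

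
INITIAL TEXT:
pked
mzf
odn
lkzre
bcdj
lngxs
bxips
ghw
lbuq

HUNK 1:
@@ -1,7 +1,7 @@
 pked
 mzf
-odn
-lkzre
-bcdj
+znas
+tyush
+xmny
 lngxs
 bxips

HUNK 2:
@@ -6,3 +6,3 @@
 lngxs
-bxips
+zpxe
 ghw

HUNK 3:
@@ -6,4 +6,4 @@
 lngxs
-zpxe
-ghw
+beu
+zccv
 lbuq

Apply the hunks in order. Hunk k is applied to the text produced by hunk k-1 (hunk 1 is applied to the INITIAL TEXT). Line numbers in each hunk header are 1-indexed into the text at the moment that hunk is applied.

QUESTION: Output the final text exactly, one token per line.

Hunk 1: at line 1 remove [odn,lkzre,bcdj] add [znas,tyush,xmny] -> 9 lines: pked mzf znas tyush xmny lngxs bxips ghw lbuq
Hunk 2: at line 6 remove [bxips] add [zpxe] -> 9 lines: pked mzf znas tyush xmny lngxs zpxe ghw lbuq
Hunk 3: at line 6 remove [zpxe,ghw] add [beu,zccv] -> 9 lines: pked mzf znas tyush xmny lngxs beu zccv lbuq

Answer: pked
mzf
znas
tyush
xmny
lngxs
beu
zccv
lbuq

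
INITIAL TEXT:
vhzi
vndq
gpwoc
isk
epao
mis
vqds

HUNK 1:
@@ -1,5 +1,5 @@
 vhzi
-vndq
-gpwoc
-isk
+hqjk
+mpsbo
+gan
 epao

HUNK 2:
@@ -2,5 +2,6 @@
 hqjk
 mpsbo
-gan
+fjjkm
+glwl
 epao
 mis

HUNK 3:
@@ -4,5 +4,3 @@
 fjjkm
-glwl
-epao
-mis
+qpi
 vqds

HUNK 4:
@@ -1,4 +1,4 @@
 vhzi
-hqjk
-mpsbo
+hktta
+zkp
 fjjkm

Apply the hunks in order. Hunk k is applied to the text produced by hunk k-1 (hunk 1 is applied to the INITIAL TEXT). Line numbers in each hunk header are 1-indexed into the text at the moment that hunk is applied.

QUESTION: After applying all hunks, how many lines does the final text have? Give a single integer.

Hunk 1: at line 1 remove [vndq,gpwoc,isk] add [hqjk,mpsbo,gan] -> 7 lines: vhzi hqjk mpsbo gan epao mis vqds
Hunk 2: at line 2 remove [gan] add [fjjkm,glwl] -> 8 lines: vhzi hqjk mpsbo fjjkm glwl epao mis vqds
Hunk 3: at line 4 remove [glwl,epao,mis] add [qpi] -> 6 lines: vhzi hqjk mpsbo fjjkm qpi vqds
Hunk 4: at line 1 remove [hqjk,mpsbo] add [hktta,zkp] -> 6 lines: vhzi hktta zkp fjjkm qpi vqds
Final line count: 6

Answer: 6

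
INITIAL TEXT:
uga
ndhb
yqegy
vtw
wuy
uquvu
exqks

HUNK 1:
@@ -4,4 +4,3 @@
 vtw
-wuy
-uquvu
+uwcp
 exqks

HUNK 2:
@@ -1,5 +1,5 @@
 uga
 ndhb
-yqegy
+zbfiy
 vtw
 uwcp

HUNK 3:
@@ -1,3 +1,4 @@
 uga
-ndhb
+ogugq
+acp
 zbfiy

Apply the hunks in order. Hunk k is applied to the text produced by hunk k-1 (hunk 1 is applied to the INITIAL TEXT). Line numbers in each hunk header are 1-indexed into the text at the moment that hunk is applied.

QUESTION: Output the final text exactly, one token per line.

Answer: uga
ogugq
acp
zbfiy
vtw
uwcp
exqks

Derivation:
Hunk 1: at line 4 remove [wuy,uquvu] add [uwcp] -> 6 lines: uga ndhb yqegy vtw uwcp exqks
Hunk 2: at line 1 remove [yqegy] add [zbfiy] -> 6 lines: uga ndhb zbfiy vtw uwcp exqks
Hunk 3: at line 1 remove [ndhb] add [ogugq,acp] -> 7 lines: uga ogugq acp zbfiy vtw uwcp exqks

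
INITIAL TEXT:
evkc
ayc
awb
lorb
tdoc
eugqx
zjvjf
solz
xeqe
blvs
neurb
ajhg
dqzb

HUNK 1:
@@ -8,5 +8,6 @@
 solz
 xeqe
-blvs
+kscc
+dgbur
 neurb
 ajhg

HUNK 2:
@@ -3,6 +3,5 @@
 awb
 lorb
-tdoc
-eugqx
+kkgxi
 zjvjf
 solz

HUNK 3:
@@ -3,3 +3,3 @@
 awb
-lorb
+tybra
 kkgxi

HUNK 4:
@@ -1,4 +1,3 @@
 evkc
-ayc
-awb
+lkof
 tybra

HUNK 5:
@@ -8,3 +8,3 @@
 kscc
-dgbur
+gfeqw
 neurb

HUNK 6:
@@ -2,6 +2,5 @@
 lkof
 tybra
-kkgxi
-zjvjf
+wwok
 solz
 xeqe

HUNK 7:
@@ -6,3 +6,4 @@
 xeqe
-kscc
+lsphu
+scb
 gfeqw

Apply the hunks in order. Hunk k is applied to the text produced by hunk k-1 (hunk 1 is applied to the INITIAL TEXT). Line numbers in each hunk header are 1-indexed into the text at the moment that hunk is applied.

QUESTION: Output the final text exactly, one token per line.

Answer: evkc
lkof
tybra
wwok
solz
xeqe
lsphu
scb
gfeqw
neurb
ajhg
dqzb

Derivation:
Hunk 1: at line 8 remove [blvs] add [kscc,dgbur] -> 14 lines: evkc ayc awb lorb tdoc eugqx zjvjf solz xeqe kscc dgbur neurb ajhg dqzb
Hunk 2: at line 3 remove [tdoc,eugqx] add [kkgxi] -> 13 lines: evkc ayc awb lorb kkgxi zjvjf solz xeqe kscc dgbur neurb ajhg dqzb
Hunk 3: at line 3 remove [lorb] add [tybra] -> 13 lines: evkc ayc awb tybra kkgxi zjvjf solz xeqe kscc dgbur neurb ajhg dqzb
Hunk 4: at line 1 remove [ayc,awb] add [lkof] -> 12 lines: evkc lkof tybra kkgxi zjvjf solz xeqe kscc dgbur neurb ajhg dqzb
Hunk 5: at line 8 remove [dgbur] add [gfeqw] -> 12 lines: evkc lkof tybra kkgxi zjvjf solz xeqe kscc gfeqw neurb ajhg dqzb
Hunk 6: at line 2 remove [kkgxi,zjvjf] add [wwok] -> 11 lines: evkc lkof tybra wwok solz xeqe kscc gfeqw neurb ajhg dqzb
Hunk 7: at line 6 remove [kscc] add [lsphu,scb] -> 12 lines: evkc lkof tybra wwok solz xeqe lsphu scb gfeqw neurb ajhg dqzb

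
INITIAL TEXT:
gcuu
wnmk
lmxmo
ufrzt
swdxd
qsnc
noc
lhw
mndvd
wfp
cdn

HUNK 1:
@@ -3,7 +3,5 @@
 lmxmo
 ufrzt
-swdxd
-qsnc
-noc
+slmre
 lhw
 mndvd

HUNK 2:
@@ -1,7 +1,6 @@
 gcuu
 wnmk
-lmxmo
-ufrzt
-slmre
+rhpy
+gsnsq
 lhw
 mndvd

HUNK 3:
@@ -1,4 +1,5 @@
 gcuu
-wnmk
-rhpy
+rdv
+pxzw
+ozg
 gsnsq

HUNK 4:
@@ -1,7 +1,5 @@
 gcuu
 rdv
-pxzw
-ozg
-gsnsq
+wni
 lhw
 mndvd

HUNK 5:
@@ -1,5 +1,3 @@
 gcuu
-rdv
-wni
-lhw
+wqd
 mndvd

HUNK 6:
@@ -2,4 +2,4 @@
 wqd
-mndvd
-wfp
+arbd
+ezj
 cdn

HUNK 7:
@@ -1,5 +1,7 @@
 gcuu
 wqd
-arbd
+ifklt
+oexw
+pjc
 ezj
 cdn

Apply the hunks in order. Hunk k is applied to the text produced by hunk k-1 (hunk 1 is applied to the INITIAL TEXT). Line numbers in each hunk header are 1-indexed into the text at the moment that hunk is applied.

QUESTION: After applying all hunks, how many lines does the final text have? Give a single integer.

Hunk 1: at line 3 remove [swdxd,qsnc,noc] add [slmre] -> 9 lines: gcuu wnmk lmxmo ufrzt slmre lhw mndvd wfp cdn
Hunk 2: at line 1 remove [lmxmo,ufrzt,slmre] add [rhpy,gsnsq] -> 8 lines: gcuu wnmk rhpy gsnsq lhw mndvd wfp cdn
Hunk 3: at line 1 remove [wnmk,rhpy] add [rdv,pxzw,ozg] -> 9 lines: gcuu rdv pxzw ozg gsnsq lhw mndvd wfp cdn
Hunk 4: at line 1 remove [pxzw,ozg,gsnsq] add [wni] -> 7 lines: gcuu rdv wni lhw mndvd wfp cdn
Hunk 5: at line 1 remove [rdv,wni,lhw] add [wqd] -> 5 lines: gcuu wqd mndvd wfp cdn
Hunk 6: at line 2 remove [mndvd,wfp] add [arbd,ezj] -> 5 lines: gcuu wqd arbd ezj cdn
Hunk 7: at line 1 remove [arbd] add [ifklt,oexw,pjc] -> 7 lines: gcuu wqd ifklt oexw pjc ezj cdn
Final line count: 7

Answer: 7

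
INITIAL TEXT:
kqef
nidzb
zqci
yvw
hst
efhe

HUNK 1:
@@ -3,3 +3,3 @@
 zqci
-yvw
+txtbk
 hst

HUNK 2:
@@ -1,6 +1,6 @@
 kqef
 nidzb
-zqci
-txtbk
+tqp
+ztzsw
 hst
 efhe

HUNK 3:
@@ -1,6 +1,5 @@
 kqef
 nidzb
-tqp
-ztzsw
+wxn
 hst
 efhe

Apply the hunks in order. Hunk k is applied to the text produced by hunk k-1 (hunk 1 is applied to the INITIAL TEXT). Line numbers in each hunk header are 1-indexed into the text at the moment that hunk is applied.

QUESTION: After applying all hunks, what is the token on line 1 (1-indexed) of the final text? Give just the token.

Hunk 1: at line 3 remove [yvw] add [txtbk] -> 6 lines: kqef nidzb zqci txtbk hst efhe
Hunk 2: at line 1 remove [zqci,txtbk] add [tqp,ztzsw] -> 6 lines: kqef nidzb tqp ztzsw hst efhe
Hunk 3: at line 1 remove [tqp,ztzsw] add [wxn] -> 5 lines: kqef nidzb wxn hst efhe
Final line 1: kqef

Answer: kqef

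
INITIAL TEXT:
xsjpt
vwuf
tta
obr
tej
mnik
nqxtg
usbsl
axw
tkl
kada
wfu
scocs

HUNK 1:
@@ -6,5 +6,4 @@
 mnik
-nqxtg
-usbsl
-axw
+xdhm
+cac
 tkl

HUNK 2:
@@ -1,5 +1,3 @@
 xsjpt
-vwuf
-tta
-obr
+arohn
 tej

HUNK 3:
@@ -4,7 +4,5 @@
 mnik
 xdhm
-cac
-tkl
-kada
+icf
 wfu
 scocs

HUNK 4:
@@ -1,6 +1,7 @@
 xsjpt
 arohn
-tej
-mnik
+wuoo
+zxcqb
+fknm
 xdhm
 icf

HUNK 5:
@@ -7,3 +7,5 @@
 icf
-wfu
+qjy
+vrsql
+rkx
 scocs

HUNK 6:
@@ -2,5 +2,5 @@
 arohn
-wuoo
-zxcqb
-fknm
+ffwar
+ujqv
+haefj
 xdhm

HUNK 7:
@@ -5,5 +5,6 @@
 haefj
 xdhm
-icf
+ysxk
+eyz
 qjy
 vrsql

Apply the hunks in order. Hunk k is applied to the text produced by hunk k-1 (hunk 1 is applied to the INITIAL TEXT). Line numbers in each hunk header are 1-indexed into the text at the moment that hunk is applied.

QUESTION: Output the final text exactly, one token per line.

Answer: xsjpt
arohn
ffwar
ujqv
haefj
xdhm
ysxk
eyz
qjy
vrsql
rkx
scocs

Derivation:
Hunk 1: at line 6 remove [nqxtg,usbsl,axw] add [xdhm,cac] -> 12 lines: xsjpt vwuf tta obr tej mnik xdhm cac tkl kada wfu scocs
Hunk 2: at line 1 remove [vwuf,tta,obr] add [arohn] -> 10 lines: xsjpt arohn tej mnik xdhm cac tkl kada wfu scocs
Hunk 3: at line 4 remove [cac,tkl,kada] add [icf] -> 8 lines: xsjpt arohn tej mnik xdhm icf wfu scocs
Hunk 4: at line 1 remove [tej,mnik] add [wuoo,zxcqb,fknm] -> 9 lines: xsjpt arohn wuoo zxcqb fknm xdhm icf wfu scocs
Hunk 5: at line 7 remove [wfu] add [qjy,vrsql,rkx] -> 11 lines: xsjpt arohn wuoo zxcqb fknm xdhm icf qjy vrsql rkx scocs
Hunk 6: at line 2 remove [wuoo,zxcqb,fknm] add [ffwar,ujqv,haefj] -> 11 lines: xsjpt arohn ffwar ujqv haefj xdhm icf qjy vrsql rkx scocs
Hunk 7: at line 5 remove [icf] add [ysxk,eyz] -> 12 lines: xsjpt arohn ffwar ujqv haefj xdhm ysxk eyz qjy vrsql rkx scocs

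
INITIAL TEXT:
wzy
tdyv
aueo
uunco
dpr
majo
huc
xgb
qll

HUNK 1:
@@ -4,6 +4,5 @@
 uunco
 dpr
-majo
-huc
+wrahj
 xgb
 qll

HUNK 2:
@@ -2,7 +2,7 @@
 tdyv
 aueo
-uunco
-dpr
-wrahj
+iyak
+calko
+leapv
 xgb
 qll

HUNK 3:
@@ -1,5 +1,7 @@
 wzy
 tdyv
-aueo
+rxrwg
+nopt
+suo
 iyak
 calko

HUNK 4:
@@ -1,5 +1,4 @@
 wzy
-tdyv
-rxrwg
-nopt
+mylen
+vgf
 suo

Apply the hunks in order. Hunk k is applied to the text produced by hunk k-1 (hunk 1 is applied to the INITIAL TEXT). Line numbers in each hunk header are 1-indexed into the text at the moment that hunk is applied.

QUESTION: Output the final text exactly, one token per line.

Answer: wzy
mylen
vgf
suo
iyak
calko
leapv
xgb
qll

Derivation:
Hunk 1: at line 4 remove [majo,huc] add [wrahj] -> 8 lines: wzy tdyv aueo uunco dpr wrahj xgb qll
Hunk 2: at line 2 remove [uunco,dpr,wrahj] add [iyak,calko,leapv] -> 8 lines: wzy tdyv aueo iyak calko leapv xgb qll
Hunk 3: at line 1 remove [aueo] add [rxrwg,nopt,suo] -> 10 lines: wzy tdyv rxrwg nopt suo iyak calko leapv xgb qll
Hunk 4: at line 1 remove [tdyv,rxrwg,nopt] add [mylen,vgf] -> 9 lines: wzy mylen vgf suo iyak calko leapv xgb qll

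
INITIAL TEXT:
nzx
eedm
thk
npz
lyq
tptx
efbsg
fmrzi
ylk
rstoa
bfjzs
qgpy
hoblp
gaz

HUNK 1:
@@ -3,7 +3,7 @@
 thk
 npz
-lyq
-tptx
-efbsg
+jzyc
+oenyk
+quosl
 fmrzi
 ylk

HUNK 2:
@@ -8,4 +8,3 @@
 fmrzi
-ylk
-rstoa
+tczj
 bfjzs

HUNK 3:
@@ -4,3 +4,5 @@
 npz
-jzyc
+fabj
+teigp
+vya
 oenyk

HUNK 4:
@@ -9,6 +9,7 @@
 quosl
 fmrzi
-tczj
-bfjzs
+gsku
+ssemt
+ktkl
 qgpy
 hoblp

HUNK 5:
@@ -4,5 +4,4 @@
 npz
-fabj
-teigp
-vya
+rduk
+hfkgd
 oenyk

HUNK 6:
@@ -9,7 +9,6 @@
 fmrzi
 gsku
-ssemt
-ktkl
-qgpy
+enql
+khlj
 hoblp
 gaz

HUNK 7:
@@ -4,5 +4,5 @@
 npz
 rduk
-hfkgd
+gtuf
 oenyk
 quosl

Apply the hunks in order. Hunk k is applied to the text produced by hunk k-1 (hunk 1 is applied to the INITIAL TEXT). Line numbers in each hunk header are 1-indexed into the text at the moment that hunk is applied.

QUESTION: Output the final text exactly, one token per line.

Answer: nzx
eedm
thk
npz
rduk
gtuf
oenyk
quosl
fmrzi
gsku
enql
khlj
hoblp
gaz

Derivation:
Hunk 1: at line 3 remove [lyq,tptx,efbsg] add [jzyc,oenyk,quosl] -> 14 lines: nzx eedm thk npz jzyc oenyk quosl fmrzi ylk rstoa bfjzs qgpy hoblp gaz
Hunk 2: at line 8 remove [ylk,rstoa] add [tczj] -> 13 lines: nzx eedm thk npz jzyc oenyk quosl fmrzi tczj bfjzs qgpy hoblp gaz
Hunk 3: at line 4 remove [jzyc] add [fabj,teigp,vya] -> 15 lines: nzx eedm thk npz fabj teigp vya oenyk quosl fmrzi tczj bfjzs qgpy hoblp gaz
Hunk 4: at line 9 remove [tczj,bfjzs] add [gsku,ssemt,ktkl] -> 16 lines: nzx eedm thk npz fabj teigp vya oenyk quosl fmrzi gsku ssemt ktkl qgpy hoblp gaz
Hunk 5: at line 4 remove [fabj,teigp,vya] add [rduk,hfkgd] -> 15 lines: nzx eedm thk npz rduk hfkgd oenyk quosl fmrzi gsku ssemt ktkl qgpy hoblp gaz
Hunk 6: at line 9 remove [ssemt,ktkl,qgpy] add [enql,khlj] -> 14 lines: nzx eedm thk npz rduk hfkgd oenyk quosl fmrzi gsku enql khlj hoblp gaz
Hunk 7: at line 4 remove [hfkgd] add [gtuf] -> 14 lines: nzx eedm thk npz rduk gtuf oenyk quosl fmrzi gsku enql khlj hoblp gaz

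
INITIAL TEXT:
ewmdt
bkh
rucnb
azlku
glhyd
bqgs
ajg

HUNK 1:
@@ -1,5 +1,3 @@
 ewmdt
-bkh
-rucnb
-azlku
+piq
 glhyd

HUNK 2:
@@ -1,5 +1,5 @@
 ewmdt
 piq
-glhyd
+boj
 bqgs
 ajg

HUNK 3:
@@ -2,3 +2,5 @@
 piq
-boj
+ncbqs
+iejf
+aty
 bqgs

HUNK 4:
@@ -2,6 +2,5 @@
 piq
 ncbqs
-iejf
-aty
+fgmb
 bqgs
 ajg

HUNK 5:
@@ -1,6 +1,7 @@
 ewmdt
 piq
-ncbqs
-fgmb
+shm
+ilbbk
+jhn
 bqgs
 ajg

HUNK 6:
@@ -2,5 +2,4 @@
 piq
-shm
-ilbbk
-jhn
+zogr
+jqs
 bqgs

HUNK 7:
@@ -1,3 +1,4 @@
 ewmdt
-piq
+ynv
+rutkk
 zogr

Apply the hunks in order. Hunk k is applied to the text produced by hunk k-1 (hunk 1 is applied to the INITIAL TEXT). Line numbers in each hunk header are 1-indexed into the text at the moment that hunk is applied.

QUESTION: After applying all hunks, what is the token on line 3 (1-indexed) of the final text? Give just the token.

Hunk 1: at line 1 remove [bkh,rucnb,azlku] add [piq] -> 5 lines: ewmdt piq glhyd bqgs ajg
Hunk 2: at line 1 remove [glhyd] add [boj] -> 5 lines: ewmdt piq boj bqgs ajg
Hunk 3: at line 2 remove [boj] add [ncbqs,iejf,aty] -> 7 lines: ewmdt piq ncbqs iejf aty bqgs ajg
Hunk 4: at line 2 remove [iejf,aty] add [fgmb] -> 6 lines: ewmdt piq ncbqs fgmb bqgs ajg
Hunk 5: at line 1 remove [ncbqs,fgmb] add [shm,ilbbk,jhn] -> 7 lines: ewmdt piq shm ilbbk jhn bqgs ajg
Hunk 6: at line 2 remove [shm,ilbbk,jhn] add [zogr,jqs] -> 6 lines: ewmdt piq zogr jqs bqgs ajg
Hunk 7: at line 1 remove [piq] add [ynv,rutkk] -> 7 lines: ewmdt ynv rutkk zogr jqs bqgs ajg
Final line 3: rutkk

Answer: rutkk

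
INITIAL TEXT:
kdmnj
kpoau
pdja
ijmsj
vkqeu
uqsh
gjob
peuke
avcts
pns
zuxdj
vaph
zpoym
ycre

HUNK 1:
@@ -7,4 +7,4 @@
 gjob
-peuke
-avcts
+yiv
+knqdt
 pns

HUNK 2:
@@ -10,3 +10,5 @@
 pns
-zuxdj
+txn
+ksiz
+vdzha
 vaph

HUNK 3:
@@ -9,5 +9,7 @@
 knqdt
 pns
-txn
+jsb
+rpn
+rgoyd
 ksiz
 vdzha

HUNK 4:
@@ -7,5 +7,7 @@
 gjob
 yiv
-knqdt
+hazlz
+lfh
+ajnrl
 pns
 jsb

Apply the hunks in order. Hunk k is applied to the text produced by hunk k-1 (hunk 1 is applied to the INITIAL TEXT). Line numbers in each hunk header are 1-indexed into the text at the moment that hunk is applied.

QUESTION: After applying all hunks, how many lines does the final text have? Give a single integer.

Hunk 1: at line 7 remove [peuke,avcts] add [yiv,knqdt] -> 14 lines: kdmnj kpoau pdja ijmsj vkqeu uqsh gjob yiv knqdt pns zuxdj vaph zpoym ycre
Hunk 2: at line 10 remove [zuxdj] add [txn,ksiz,vdzha] -> 16 lines: kdmnj kpoau pdja ijmsj vkqeu uqsh gjob yiv knqdt pns txn ksiz vdzha vaph zpoym ycre
Hunk 3: at line 9 remove [txn] add [jsb,rpn,rgoyd] -> 18 lines: kdmnj kpoau pdja ijmsj vkqeu uqsh gjob yiv knqdt pns jsb rpn rgoyd ksiz vdzha vaph zpoym ycre
Hunk 4: at line 7 remove [knqdt] add [hazlz,lfh,ajnrl] -> 20 lines: kdmnj kpoau pdja ijmsj vkqeu uqsh gjob yiv hazlz lfh ajnrl pns jsb rpn rgoyd ksiz vdzha vaph zpoym ycre
Final line count: 20

Answer: 20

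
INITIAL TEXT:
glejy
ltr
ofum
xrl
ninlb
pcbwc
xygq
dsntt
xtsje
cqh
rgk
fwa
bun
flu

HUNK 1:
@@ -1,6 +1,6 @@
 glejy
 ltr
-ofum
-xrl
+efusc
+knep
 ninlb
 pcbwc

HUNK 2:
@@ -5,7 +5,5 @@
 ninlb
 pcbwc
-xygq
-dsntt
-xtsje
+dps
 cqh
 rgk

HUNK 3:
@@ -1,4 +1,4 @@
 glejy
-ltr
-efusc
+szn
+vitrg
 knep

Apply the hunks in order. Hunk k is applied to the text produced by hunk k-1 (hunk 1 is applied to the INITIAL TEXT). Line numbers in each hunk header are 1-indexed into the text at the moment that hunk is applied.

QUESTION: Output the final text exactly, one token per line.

Answer: glejy
szn
vitrg
knep
ninlb
pcbwc
dps
cqh
rgk
fwa
bun
flu

Derivation:
Hunk 1: at line 1 remove [ofum,xrl] add [efusc,knep] -> 14 lines: glejy ltr efusc knep ninlb pcbwc xygq dsntt xtsje cqh rgk fwa bun flu
Hunk 2: at line 5 remove [xygq,dsntt,xtsje] add [dps] -> 12 lines: glejy ltr efusc knep ninlb pcbwc dps cqh rgk fwa bun flu
Hunk 3: at line 1 remove [ltr,efusc] add [szn,vitrg] -> 12 lines: glejy szn vitrg knep ninlb pcbwc dps cqh rgk fwa bun flu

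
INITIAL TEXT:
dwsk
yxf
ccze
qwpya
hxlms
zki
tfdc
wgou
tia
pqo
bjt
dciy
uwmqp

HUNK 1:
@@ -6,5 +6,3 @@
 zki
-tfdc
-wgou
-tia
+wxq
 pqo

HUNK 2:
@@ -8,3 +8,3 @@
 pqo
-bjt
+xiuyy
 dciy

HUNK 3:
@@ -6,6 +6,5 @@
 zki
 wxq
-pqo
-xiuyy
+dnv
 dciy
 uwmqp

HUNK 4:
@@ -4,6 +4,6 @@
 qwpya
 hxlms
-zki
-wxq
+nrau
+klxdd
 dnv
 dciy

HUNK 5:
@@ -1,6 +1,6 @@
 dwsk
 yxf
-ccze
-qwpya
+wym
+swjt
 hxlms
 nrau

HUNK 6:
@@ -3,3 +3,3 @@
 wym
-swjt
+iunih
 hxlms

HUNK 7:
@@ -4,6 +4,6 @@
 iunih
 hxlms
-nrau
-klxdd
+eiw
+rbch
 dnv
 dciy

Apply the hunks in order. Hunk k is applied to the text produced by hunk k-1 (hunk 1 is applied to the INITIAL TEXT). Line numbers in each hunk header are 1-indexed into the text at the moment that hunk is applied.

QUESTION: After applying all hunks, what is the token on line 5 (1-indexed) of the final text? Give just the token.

Hunk 1: at line 6 remove [tfdc,wgou,tia] add [wxq] -> 11 lines: dwsk yxf ccze qwpya hxlms zki wxq pqo bjt dciy uwmqp
Hunk 2: at line 8 remove [bjt] add [xiuyy] -> 11 lines: dwsk yxf ccze qwpya hxlms zki wxq pqo xiuyy dciy uwmqp
Hunk 3: at line 6 remove [pqo,xiuyy] add [dnv] -> 10 lines: dwsk yxf ccze qwpya hxlms zki wxq dnv dciy uwmqp
Hunk 4: at line 4 remove [zki,wxq] add [nrau,klxdd] -> 10 lines: dwsk yxf ccze qwpya hxlms nrau klxdd dnv dciy uwmqp
Hunk 5: at line 1 remove [ccze,qwpya] add [wym,swjt] -> 10 lines: dwsk yxf wym swjt hxlms nrau klxdd dnv dciy uwmqp
Hunk 6: at line 3 remove [swjt] add [iunih] -> 10 lines: dwsk yxf wym iunih hxlms nrau klxdd dnv dciy uwmqp
Hunk 7: at line 4 remove [nrau,klxdd] add [eiw,rbch] -> 10 lines: dwsk yxf wym iunih hxlms eiw rbch dnv dciy uwmqp
Final line 5: hxlms

Answer: hxlms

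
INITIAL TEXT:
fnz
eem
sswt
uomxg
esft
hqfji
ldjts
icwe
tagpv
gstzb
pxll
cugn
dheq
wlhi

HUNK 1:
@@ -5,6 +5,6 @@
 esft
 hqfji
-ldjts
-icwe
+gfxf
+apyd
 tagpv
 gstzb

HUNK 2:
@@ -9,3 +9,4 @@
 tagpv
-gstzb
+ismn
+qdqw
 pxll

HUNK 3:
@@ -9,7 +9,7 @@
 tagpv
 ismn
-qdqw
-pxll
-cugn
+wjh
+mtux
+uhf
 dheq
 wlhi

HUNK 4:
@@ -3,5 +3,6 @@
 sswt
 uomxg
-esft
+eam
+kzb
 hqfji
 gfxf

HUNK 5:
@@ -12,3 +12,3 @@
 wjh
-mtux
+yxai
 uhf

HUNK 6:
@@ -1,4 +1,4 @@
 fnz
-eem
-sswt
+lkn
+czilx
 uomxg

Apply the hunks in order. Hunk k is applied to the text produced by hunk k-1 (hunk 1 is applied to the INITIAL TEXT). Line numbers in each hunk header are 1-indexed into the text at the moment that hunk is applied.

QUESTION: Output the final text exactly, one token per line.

Answer: fnz
lkn
czilx
uomxg
eam
kzb
hqfji
gfxf
apyd
tagpv
ismn
wjh
yxai
uhf
dheq
wlhi

Derivation:
Hunk 1: at line 5 remove [ldjts,icwe] add [gfxf,apyd] -> 14 lines: fnz eem sswt uomxg esft hqfji gfxf apyd tagpv gstzb pxll cugn dheq wlhi
Hunk 2: at line 9 remove [gstzb] add [ismn,qdqw] -> 15 lines: fnz eem sswt uomxg esft hqfji gfxf apyd tagpv ismn qdqw pxll cugn dheq wlhi
Hunk 3: at line 9 remove [qdqw,pxll,cugn] add [wjh,mtux,uhf] -> 15 lines: fnz eem sswt uomxg esft hqfji gfxf apyd tagpv ismn wjh mtux uhf dheq wlhi
Hunk 4: at line 3 remove [esft] add [eam,kzb] -> 16 lines: fnz eem sswt uomxg eam kzb hqfji gfxf apyd tagpv ismn wjh mtux uhf dheq wlhi
Hunk 5: at line 12 remove [mtux] add [yxai] -> 16 lines: fnz eem sswt uomxg eam kzb hqfji gfxf apyd tagpv ismn wjh yxai uhf dheq wlhi
Hunk 6: at line 1 remove [eem,sswt] add [lkn,czilx] -> 16 lines: fnz lkn czilx uomxg eam kzb hqfji gfxf apyd tagpv ismn wjh yxai uhf dheq wlhi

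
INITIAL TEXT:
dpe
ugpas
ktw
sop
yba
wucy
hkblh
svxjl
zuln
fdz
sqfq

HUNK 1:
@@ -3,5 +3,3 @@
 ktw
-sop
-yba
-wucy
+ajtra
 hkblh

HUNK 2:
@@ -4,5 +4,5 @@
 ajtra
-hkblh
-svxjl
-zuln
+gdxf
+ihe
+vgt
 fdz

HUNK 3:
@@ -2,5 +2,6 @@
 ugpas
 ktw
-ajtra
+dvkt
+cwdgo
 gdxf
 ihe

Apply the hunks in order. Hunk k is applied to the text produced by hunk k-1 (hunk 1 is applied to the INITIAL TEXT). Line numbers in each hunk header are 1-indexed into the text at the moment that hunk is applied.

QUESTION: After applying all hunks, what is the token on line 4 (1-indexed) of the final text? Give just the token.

Answer: dvkt

Derivation:
Hunk 1: at line 3 remove [sop,yba,wucy] add [ajtra] -> 9 lines: dpe ugpas ktw ajtra hkblh svxjl zuln fdz sqfq
Hunk 2: at line 4 remove [hkblh,svxjl,zuln] add [gdxf,ihe,vgt] -> 9 lines: dpe ugpas ktw ajtra gdxf ihe vgt fdz sqfq
Hunk 3: at line 2 remove [ajtra] add [dvkt,cwdgo] -> 10 lines: dpe ugpas ktw dvkt cwdgo gdxf ihe vgt fdz sqfq
Final line 4: dvkt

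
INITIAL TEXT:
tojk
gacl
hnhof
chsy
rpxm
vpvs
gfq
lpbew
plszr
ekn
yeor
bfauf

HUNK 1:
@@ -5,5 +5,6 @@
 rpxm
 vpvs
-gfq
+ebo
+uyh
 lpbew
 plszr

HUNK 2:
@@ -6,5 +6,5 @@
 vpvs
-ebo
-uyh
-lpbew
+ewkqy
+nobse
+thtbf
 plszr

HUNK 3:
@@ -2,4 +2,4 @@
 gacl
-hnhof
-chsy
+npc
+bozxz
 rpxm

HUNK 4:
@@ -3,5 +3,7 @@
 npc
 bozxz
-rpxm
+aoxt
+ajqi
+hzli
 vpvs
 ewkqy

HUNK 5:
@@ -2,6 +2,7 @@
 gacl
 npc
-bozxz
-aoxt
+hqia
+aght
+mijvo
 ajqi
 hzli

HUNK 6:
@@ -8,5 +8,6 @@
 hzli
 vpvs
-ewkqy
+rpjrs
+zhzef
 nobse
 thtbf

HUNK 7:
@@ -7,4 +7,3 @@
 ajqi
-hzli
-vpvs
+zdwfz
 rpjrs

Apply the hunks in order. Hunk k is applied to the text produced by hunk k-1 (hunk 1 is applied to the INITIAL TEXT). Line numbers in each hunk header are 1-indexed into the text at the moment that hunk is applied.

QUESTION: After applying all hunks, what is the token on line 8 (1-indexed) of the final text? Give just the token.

Answer: zdwfz

Derivation:
Hunk 1: at line 5 remove [gfq] add [ebo,uyh] -> 13 lines: tojk gacl hnhof chsy rpxm vpvs ebo uyh lpbew plszr ekn yeor bfauf
Hunk 2: at line 6 remove [ebo,uyh,lpbew] add [ewkqy,nobse,thtbf] -> 13 lines: tojk gacl hnhof chsy rpxm vpvs ewkqy nobse thtbf plszr ekn yeor bfauf
Hunk 3: at line 2 remove [hnhof,chsy] add [npc,bozxz] -> 13 lines: tojk gacl npc bozxz rpxm vpvs ewkqy nobse thtbf plszr ekn yeor bfauf
Hunk 4: at line 3 remove [rpxm] add [aoxt,ajqi,hzli] -> 15 lines: tojk gacl npc bozxz aoxt ajqi hzli vpvs ewkqy nobse thtbf plszr ekn yeor bfauf
Hunk 5: at line 2 remove [bozxz,aoxt] add [hqia,aght,mijvo] -> 16 lines: tojk gacl npc hqia aght mijvo ajqi hzli vpvs ewkqy nobse thtbf plszr ekn yeor bfauf
Hunk 6: at line 8 remove [ewkqy] add [rpjrs,zhzef] -> 17 lines: tojk gacl npc hqia aght mijvo ajqi hzli vpvs rpjrs zhzef nobse thtbf plszr ekn yeor bfauf
Hunk 7: at line 7 remove [hzli,vpvs] add [zdwfz] -> 16 lines: tojk gacl npc hqia aght mijvo ajqi zdwfz rpjrs zhzef nobse thtbf plszr ekn yeor bfauf
Final line 8: zdwfz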